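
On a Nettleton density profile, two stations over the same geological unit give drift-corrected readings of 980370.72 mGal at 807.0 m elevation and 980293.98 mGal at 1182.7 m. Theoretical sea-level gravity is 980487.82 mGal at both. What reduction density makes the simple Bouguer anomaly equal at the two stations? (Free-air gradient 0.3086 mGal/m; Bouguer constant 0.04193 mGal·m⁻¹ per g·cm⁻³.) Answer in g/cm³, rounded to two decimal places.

2.49

Δg_obs = 980293.98 − 980370.72 = -76.74 mGal over Δh = 1182.7 − 807.0 = 375.7 m
Equal Bouguer anomalies ⇒ Δg_obs + (0.3086 − 0.04193ρ)·Δh = 0
0.3086 − 0.04193ρ = −Δg_obs/Δh = 0.20426
ρ = (0.3086 − 0.20426) / 0.04193 = 2.49 g/cm³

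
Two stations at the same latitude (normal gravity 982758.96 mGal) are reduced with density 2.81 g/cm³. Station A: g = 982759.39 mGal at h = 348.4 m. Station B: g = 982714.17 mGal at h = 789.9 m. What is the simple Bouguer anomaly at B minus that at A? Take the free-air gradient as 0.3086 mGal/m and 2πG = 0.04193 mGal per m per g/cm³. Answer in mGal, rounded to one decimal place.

39.0

Δg_SB(A) = 982759.39 − 982758.96 + 0.3086×348.4 − 0.04193×2.81×348.4 = 66.90 mGal
Δg_SB(B) = 982714.17 − 982758.96 + 0.3086×789.9 − 0.04193×2.81×789.9 = 105.90 mGal
Difference = 105.90 − (66.90) = 39.00 mGal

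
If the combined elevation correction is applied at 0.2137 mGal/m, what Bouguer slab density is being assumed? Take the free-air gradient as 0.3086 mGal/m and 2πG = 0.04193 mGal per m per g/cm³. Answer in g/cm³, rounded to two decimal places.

2.26

0.2137 = 0.3086 − 0.04193 × ρ
ρ = (0.3086 − 0.2137) / 0.04193 = 2.26 g/cm³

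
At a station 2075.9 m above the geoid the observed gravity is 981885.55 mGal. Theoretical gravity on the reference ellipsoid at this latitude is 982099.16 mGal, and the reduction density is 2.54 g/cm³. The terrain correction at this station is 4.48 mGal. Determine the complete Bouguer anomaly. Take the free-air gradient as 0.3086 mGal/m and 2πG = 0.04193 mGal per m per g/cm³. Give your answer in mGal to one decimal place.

210.4

Free-air correction = 0.3086 × 2075.9 = 640.62 mGal
Free-air anomaly = 981885.55 − 982099.16 + (640.62) = 427.01 mGal
Bouguer slab correction = 0.04193 × 2.54 × 2075.9 = 221.09 mGal
Simple Bouguer anomaly = 427.01 − (221.09) = 205.92 mGal
Complete Bouguer anomaly = 205.92 + 4.48 = 210.40 mGal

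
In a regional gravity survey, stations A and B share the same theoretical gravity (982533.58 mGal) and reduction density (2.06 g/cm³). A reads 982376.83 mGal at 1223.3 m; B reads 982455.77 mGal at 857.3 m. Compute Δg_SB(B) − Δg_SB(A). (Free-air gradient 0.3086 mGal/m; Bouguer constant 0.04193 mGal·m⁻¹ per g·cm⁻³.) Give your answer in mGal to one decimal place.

Δg_SB(A) = 982376.83 − 982533.58 + 0.3086×1223.3 − 0.04193×2.06×1223.3 = 115.10 mGal
Δg_SB(B) = 982455.77 − 982533.58 + 0.3086×857.3 − 0.04193×2.06×857.3 = 112.70 mGal
Difference = 112.70 − (115.10) = -2.40 mGal

-2.4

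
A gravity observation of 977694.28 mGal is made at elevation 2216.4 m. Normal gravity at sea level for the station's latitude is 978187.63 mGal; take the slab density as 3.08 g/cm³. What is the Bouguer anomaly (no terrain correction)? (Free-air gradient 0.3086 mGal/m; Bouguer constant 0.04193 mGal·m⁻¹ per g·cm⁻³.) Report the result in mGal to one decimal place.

Free-air correction = 0.3086 × 2216.4 = 683.98 mGal
Free-air anomaly = 977694.28 − 978187.63 + (683.98) = 190.63 mGal
Bouguer slab correction = 0.04193 × 3.08 × 2216.4 = 286.24 mGal
Simple Bouguer anomaly = 190.63 − (286.24) = -95.61 mGal

-95.6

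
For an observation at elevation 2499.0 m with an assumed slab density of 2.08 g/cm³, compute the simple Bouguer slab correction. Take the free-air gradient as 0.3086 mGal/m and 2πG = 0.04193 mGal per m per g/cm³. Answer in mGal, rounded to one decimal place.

217.9

Bouguer slab correction = 0.04193 × 2.08 × 2499.0 = 217.9 mGal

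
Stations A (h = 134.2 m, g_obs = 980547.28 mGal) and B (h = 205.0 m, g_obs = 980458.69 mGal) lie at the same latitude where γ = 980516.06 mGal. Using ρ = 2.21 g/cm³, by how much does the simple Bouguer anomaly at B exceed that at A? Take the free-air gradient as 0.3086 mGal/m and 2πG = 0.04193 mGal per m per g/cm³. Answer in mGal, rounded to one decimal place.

Δg_SB(A) = 980547.28 − 980516.06 + 0.3086×134.2 − 0.04193×2.21×134.2 = 60.20 mGal
Δg_SB(B) = 980458.69 − 980516.06 + 0.3086×205.0 − 0.04193×2.21×205.0 = -13.10 mGal
Difference = -13.10 − (60.20) = -73.30 mGal

-73.3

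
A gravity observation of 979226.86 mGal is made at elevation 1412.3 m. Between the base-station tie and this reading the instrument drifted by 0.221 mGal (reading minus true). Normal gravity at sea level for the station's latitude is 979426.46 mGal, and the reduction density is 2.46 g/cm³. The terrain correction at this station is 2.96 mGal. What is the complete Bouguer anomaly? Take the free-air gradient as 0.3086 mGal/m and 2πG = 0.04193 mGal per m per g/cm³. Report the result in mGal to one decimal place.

93.3

Drift-corrected reading = 979226.86 − (0.221) = 979226.639 mGal
Free-air correction = 0.3086 × 1412.3 = 435.84 mGal
Free-air anomaly = 979226.639 − 979426.46 + (435.84) = 236.019 mGal
Bouguer slab correction = 0.04193 × 2.46 × 1412.3 = 145.68 mGal
Simple Bouguer anomaly = 236.019 − (145.68) = 90.339 mGal
Complete Bouguer anomaly = 90.339 + 2.96 = 93.299 mGal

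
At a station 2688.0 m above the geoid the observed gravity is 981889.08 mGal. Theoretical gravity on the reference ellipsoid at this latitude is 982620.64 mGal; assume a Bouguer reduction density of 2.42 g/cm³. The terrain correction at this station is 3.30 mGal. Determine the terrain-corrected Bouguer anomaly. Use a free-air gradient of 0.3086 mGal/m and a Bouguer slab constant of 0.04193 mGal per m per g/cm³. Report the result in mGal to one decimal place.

-171.5

Free-air correction = 0.3086 × 2688.0 = 829.52 mGal
Free-air anomaly = 981889.08 − 982620.64 + (829.52) = 97.96 mGal
Bouguer slab correction = 0.04193 × 2.42 × 2688.0 = 272.75 mGal
Simple Bouguer anomaly = 97.96 − (272.75) = -174.79 mGal
Complete Bouguer anomaly = -174.79 + 3.30 = -171.49 mGal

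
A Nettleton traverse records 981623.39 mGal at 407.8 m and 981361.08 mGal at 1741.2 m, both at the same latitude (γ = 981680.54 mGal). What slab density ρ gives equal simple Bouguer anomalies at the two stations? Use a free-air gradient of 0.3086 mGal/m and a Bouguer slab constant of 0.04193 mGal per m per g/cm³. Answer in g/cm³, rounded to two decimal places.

2.67

Δg_obs = 981361.08 − 981623.39 = -262.31 mGal over Δh = 1741.2 − 407.8 = 1333.4 m
Equal Bouguer anomalies ⇒ Δg_obs + (0.3086 − 0.04193ρ)·Δh = 0
0.3086 − 0.04193ρ = −Δg_obs/Δh = 0.19672
ρ = (0.3086 − 0.19672) / 0.04193 = 2.67 g/cm³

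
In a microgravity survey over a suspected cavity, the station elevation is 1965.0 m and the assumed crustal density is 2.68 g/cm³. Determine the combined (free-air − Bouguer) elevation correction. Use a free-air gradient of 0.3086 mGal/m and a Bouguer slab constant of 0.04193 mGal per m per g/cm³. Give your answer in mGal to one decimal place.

385.6

Combined gradient = 0.3086 − 0.04193 × 2.68 = 0.1962276 mGal/m
Combined elevation correction = 0.1962276 × 1965.0 = 385.6 mGal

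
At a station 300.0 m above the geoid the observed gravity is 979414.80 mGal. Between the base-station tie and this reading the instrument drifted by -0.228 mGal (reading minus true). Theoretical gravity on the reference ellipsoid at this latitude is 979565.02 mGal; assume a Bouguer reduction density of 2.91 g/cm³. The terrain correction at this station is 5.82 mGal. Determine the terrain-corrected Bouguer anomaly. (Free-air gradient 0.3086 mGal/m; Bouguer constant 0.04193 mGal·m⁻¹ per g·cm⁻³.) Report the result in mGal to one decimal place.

-88.2

Drift-corrected reading = 979414.80 − (-0.228) = 979415.028 mGal
Free-air correction = 0.3086 × 300.0 = 92.58 mGal
Free-air anomaly = 979415.028 − 979565.02 + (92.58) = -57.412 mGal
Bouguer slab correction = 0.04193 × 2.91 × 300.0 = 36.60 mGal
Simple Bouguer anomaly = -57.412 − (36.60) = -94.012 mGal
Complete Bouguer anomaly = -94.012 + 5.82 = -88.192 mGal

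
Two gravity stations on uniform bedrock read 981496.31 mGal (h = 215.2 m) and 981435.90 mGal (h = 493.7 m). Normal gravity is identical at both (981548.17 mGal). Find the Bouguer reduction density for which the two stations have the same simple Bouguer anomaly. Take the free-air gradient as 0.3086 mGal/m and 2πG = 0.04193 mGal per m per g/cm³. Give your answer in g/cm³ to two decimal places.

Δg_obs = 981435.90 − 981496.31 = -60.41 mGal over Δh = 493.7 − 215.2 = 278.5 m
Equal Bouguer anomalies ⇒ Δg_obs + (0.3086 − 0.04193ρ)·Δh = 0
0.3086 − 0.04193ρ = −Δg_obs/Δh = 0.21691
ρ = (0.3086 − 0.21691) / 0.04193 = 2.19 g/cm³

2.19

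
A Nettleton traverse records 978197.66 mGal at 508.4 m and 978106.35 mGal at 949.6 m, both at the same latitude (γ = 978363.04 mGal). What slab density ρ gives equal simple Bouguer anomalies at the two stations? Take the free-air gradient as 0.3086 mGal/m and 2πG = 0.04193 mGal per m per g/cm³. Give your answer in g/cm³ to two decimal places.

Δg_obs = 978106.35 − 978197.66 = -91.31 mGal over Δh = 949.6 − 508.4 = 441.2 m
Equal Bouguer anomalies ⇒ Δg_obs + (0.3086 − 0.04193ρ)·Δh = 0
0.3086 − 0.04193ρ = −Δg_obs/Δh = 0.20696
ρ = (0.3086 − 0.20696) / 0.04193 = 2.42 g/cm³

2.42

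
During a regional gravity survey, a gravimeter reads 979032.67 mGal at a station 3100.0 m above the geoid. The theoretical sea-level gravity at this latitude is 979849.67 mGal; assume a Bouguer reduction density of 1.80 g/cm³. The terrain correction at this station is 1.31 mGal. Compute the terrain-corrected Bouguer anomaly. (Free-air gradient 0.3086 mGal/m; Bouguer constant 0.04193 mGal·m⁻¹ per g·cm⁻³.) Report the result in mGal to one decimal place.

-93.0

Free-air correction = 0.3086 × 3100.0 = 956.66 mGal
Free-air anomaly = 979032.67 − 979849.67 + (956.66) = 139.66 mGal
Bouguer slab correction = 0.04193 × 1.80 × 3100.0 = 233.97 mGal
Simple Bouguer anomaly = 139.66 − (233.97) = -94.31 mGal
Complete Bouguer anomaly = -94.31 + 1.31 = -93.00 mGal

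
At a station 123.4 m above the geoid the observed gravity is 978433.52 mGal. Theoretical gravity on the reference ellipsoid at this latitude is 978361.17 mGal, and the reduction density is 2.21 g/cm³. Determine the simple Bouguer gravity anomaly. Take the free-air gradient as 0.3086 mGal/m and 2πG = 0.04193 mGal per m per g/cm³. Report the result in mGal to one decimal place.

99.0

Free-air correction = 0.3086 × 123.4 = 38.08 mGal
Free-air anomaly = 978433.52 − 978361.17 + (38.08) = 110.43 mGal
Bouguer slab correction = 0.04193 × 2.21 × 123.4 = 11.43 mGal
Simple Bouguer anomaly = 110.43 − (11.43) = 99.00 mGal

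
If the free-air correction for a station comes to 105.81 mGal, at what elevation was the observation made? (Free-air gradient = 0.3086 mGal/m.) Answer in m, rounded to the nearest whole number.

343

h = 105.81 / 0.3086 = 342.87 m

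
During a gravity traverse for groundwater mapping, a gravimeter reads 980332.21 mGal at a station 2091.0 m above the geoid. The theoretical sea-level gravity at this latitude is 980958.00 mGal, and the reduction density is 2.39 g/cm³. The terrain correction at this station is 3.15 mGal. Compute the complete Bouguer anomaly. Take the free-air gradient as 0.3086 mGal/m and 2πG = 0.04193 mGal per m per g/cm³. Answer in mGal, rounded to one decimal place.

Free-air correction = 0.3086 × 2091.0 = 645.28 mGal
Free-air anomaly = 980332.21 − 980958.00 + (645.28) = 19.49 mGal
Bouguer slab correction = 0.04193 × 2.39 × 2091.0 = 209.54 mGal
Simple Bouguer anomaly = 19.49 − (209.54) = -190.05 mGal
Complete Bouguer anomaly = -190.05 + 3.15 = -186.90 mGal

-186.9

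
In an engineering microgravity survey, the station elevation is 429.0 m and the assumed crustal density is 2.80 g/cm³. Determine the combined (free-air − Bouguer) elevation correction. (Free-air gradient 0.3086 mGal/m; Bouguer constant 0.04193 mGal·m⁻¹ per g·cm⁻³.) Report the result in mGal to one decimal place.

Combined gradient = 0.3086 − 0.04193 × 2.80 = 0.1911960 mGal/m
Combined elevation correction = 0.1911960 × 429.0 = 82.0 mGal

82.0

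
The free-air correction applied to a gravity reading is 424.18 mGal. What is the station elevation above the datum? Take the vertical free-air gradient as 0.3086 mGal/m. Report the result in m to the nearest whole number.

h = 424.18 / 0.3086 = 1374.53 m

1375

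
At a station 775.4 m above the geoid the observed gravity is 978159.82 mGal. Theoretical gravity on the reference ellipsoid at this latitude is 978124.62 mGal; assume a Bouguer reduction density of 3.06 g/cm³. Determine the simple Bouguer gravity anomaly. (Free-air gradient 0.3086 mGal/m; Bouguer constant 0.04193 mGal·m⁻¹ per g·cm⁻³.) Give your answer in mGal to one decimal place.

Free-air correction = 0.3086 × 775.4 = 239.29 mGal
Free-air anomaly = 978159.82 − 978124.62 + (239.29) = 274.49 mGal
Bouguer slab correction = 0.04193 × 3.06 × 775.4 = 99.49 mGal
Simple Bouguer anomaly = 274.49 − (99.49) = 175.00 mGal

175.0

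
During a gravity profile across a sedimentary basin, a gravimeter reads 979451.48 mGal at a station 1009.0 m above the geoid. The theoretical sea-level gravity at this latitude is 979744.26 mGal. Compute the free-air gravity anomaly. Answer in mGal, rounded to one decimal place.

Free-air correction = 0.3086 × 1009.0 = 311.38 mGal
Free-air anomaly = 979451.48 − 979744.26 + (311.38) = 18.60 mGal

18.6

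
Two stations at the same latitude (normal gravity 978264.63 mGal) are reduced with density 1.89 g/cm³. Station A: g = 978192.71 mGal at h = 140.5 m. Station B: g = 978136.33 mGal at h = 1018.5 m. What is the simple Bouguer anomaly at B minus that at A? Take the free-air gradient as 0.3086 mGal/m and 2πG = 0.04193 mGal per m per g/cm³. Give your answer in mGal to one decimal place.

145.0

Δg_SB(A) = 978192.71 − 978264.63 + 0.3086×140.5 − 0.04193×1.89×140.5 = -39.70 mGal
Δg_SB(B) = 978136.33 − 978264.63 + 0.3086×1018.5 − 0.04193×1.89×1018.5 = 105.30 mGal
Difference = 105.30 − (-39.70) = 145.00 mGal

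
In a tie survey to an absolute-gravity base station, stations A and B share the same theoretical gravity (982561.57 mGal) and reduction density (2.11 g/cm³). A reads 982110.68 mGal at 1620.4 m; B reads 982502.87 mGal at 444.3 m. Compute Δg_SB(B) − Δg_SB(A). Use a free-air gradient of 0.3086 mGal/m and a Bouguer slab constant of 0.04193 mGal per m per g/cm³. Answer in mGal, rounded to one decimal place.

133.3

Δg_SB(A) = 982110.68 − 982561.57 + 0.3086×1620.4 − 0.04193×2.11×1620.4 = -94.20 mGal
Δg_SB(B) = 982502.87 − 982561.57 + 0.3086×444.3 − 0.04193×2.11×444.3 = 39.10 mGal
Difference = 39.10 − (-94.20) = 133.30 mGal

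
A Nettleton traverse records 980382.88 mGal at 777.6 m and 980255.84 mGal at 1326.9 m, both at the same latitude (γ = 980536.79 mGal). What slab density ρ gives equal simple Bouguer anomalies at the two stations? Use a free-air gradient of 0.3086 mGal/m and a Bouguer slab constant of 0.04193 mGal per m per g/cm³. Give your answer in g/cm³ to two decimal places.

Δg_obs = 980255.84 − 980382.88 = -127.04 mGal over Δh = 1326.9 − 777.6 = 549.3 m
Equal Bouguer anomalies ⇒ Δg_obs + (0.3086 − 0.04193ρ)·Δh = 0
0.3086 − 0.04193ρ = −Δg_obs/Δh = 0.23128
ρ = (0.3086 − 0.23128) / 0.04193 = 1.84 g/cm³

1.84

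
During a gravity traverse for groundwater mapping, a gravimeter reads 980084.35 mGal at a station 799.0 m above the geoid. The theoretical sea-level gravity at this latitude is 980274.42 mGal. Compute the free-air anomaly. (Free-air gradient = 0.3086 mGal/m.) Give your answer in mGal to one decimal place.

Free-air correction = 0.3086 × 799.0 = 246.57 mGal
Free-air anomaly = 980084.35 − 980274.42 + (246.57) = 56.50 mGal

56.5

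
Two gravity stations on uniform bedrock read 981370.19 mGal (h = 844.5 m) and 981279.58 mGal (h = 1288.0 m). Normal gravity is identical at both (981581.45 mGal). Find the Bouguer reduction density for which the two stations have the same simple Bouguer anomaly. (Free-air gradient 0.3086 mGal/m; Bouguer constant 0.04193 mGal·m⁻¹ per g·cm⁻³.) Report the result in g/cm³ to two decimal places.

Δg_obs = 981279.58 − 981370.19 = -90.61 mGal over Δh = 1288.0 − 844.5 = 443.5 m
Equal Bouguer anomalies ⇒ Δg_obs + (0.3086 − 0.04193ρ)·Δh = 0
0.3086 − 0.04193ρ = −Δg_obs/Δh = 0.20431
ρ = (0.3086 − 0.20431) / 0.04193 = 2.49 g/cm³

2.49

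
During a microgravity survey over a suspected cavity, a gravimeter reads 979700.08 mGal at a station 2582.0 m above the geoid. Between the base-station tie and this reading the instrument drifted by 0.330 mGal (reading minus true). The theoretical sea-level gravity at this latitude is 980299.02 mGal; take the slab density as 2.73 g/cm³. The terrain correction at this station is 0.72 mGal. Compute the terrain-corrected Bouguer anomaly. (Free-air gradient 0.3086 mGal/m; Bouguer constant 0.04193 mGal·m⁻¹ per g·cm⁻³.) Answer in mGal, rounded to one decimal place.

Drift-corrected reading = 979700.08 − (0.330) = 979699.750 mGal
Free-air correction = 0.3086 × 2582.0 = 796.81 mGal
Free-air anomaly = 979699.750 − 980299.02 + (796.81) = 197.540 mGal
Bouguer slab correction = 0.04193 × 2.73 × 2582.0 = 295.56 mGal
Simple Bouguer anomaly = 197.540 − (295.56) = -98.020 mGal
Complete Bouguer anomaly = -98.020 + 0.72 = -97.300 mGal

-97.3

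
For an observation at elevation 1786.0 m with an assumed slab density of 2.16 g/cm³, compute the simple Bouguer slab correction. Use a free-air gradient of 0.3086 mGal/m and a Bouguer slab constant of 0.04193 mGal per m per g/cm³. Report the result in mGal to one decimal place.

Bouguer slab correction = 0.04193 × 2.16 × 1786.0 = 161.8 mGal

161.8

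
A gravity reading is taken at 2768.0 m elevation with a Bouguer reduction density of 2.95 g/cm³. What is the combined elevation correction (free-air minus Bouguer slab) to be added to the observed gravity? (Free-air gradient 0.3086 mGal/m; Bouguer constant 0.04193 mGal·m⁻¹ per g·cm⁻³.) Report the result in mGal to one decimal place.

511.8

Combined gradient = 0.3086 − 0.04193 × 2.95 = 0.1849065 mGal/m
Combined elevation correction = 0.1849065 × 2768.0 = 511.8 mGal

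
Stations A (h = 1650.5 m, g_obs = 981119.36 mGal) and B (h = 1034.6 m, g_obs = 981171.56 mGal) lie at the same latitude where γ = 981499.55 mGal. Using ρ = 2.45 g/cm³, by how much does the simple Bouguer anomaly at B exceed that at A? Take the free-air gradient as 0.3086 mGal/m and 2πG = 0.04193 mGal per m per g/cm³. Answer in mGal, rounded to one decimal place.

-74.6

Δg_SB(A) = 981119.36 − 981499.55 + 0.3086×1650.5 − 0.04193×2.45×1650.5 = -40.40 mGal
Δg_SB(B) = 981171.56 − 981499.55 + 0.3086×1034.6 − 0.04193×2.45×1034.6 = -115.00 mGal
Difference = -115.00 − (-40.40) = -74.60 mGal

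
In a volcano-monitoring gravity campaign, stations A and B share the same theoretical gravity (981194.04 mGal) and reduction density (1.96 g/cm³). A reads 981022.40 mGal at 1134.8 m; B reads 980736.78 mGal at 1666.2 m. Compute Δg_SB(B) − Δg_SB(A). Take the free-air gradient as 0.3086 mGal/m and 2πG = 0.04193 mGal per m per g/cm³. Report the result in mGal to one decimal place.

Δg_SB(A) = 981022.40 − 981194.04 + 0.3086×1134.8 − 0.04193×1.96×1134.8 = 85.30 mGal
Δg_SB(B) = 980736.78 − 981194.04 + 0.3086×1666.2 − 0.04193×1.96×1666.2 = -80.00 mGal
Difference = -80.00 − (85.30) = -165.30 mGal

-165.3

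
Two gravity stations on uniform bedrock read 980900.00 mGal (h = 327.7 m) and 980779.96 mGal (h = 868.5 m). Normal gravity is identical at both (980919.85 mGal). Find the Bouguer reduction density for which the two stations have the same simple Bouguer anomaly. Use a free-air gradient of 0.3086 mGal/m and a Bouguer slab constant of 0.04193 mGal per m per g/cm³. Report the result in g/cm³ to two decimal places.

Δg_obs = 980779.96 − 980900.00 = -120.04 mGal over Δh = 868.5 − 327.7 = 540.8 m
Equal Bouguer anomalies ⇒ Δg_obs + (0.3086 − 0.04193ρ)·Δh = 0
0.3086 − 0.04193ρ = −Δg_obs/Δh = 0.22197
ρ = (0.3086 − 0.22197) / 0.04193 = 2.07 g/cm³

2.07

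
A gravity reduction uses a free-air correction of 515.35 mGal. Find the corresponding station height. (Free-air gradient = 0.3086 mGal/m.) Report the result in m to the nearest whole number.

1670

h = 515.35 / 0.3086 = 1669.96 m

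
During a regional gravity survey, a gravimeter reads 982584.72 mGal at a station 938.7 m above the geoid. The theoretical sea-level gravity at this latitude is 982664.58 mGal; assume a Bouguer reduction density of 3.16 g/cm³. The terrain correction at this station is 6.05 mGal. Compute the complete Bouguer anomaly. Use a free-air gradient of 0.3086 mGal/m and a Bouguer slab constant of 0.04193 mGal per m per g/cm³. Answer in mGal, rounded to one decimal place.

91.5

Free-air correction = 0.3086 × 938.7 = 289.68 mGal
Free-air anomaly = 982584.72 − 982664.58 + (289.68) = 209.82 mGal
Bouguer slab correction = 0.04193 × 3.16 × 938.7 = 124.38 mGal
Simple Bouguer anomaly = 209.82 − (124.38) = 85.44 mGal
Complete Bouguer anomaly = 85.44 + 6.05 = 91.49 mGal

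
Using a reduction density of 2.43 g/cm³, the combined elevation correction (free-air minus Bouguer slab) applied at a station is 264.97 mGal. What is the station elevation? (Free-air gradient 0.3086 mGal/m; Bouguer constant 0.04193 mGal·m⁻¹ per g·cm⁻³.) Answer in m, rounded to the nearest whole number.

1282

Combined gradient = 0.3086 − 0.04193 × 2.43 = 0.2067101 mGal/m
h = 264.97 / 0.2067101 = 1281.84 m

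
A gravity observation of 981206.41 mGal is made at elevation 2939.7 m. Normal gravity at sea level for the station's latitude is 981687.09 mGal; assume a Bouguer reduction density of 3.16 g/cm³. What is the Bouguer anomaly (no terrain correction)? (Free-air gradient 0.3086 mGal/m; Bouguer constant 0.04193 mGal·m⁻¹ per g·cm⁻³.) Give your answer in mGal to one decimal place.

Free-air correction = 0.3086 × 2939.7 = 907.19 mGal
Free-air anomaly = 981206.41 − 981687.09 + (907.19) = 426.51 mGal
Bouguer slab correction = 0.04193 × 3.16 × 2939.7 = 389.51 mGal
Simple Bouguer anomaly = 426.51 − (389.51) = 37.00 mGal

37.0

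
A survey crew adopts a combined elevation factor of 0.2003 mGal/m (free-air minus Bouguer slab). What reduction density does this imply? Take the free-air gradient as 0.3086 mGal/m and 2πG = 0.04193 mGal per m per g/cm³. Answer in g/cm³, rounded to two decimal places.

2.58

0.2003 = 0.3086 − 0.04193 × ρ
ρ = (0.3086 − 0.2003) / 0.04193 = 2.58 g/cm³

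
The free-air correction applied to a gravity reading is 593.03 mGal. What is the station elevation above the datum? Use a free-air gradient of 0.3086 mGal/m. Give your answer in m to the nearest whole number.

h = 593.03 / 0.3086 = 1921.68 m

1922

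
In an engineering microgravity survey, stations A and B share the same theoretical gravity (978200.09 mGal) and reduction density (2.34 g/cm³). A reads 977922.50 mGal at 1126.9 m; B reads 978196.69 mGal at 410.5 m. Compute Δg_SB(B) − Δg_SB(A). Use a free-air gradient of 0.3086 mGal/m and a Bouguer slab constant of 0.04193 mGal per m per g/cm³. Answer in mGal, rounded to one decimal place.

Δg_SB(A) = 977922.50 − 978200.09 + 0.3086×1126.9 − 0.04193×2.34×1126.9 = -40.40 mGal
Δg_SB(B) = 978196.69 − 978200.09 + 0.3086×410.5 − 0.04193×2.34×410.5 = 83.00 mGal
Difference = 83.00 − (-40.40) = 123.40 mGal

123.4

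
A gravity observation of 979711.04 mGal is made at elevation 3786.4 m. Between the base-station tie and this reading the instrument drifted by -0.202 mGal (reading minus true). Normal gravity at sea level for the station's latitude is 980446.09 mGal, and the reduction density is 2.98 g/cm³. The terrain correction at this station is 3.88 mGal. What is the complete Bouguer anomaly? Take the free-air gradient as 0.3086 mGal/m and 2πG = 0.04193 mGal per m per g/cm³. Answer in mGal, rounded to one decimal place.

Drift-corrected reading = 979711.04 − (-0.202) = 979711.242 mGal
Free-air correction = 0.3086 × 3786.4 = 1168.48 mGal
Free-air anomaly = 979711.242 − 980446.09 + (1168.48) = 433.632 mGal
Bouguer slab correction = 0.04193 × 2.98 × 3786.4 = 473.12 mGal
Simple Bouguer anomaly = 433.632 − (473.12) = -39.488 mGal
Complete Bouguer anomaly = -39.488 + 3.88 = -35.608 mGal

-35.6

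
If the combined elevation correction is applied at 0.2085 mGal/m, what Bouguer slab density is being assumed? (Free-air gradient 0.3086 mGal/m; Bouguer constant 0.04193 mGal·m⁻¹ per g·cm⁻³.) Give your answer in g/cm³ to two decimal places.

2.39

0.2085 = 0.3086 − 0.04193 × ρ
ρ = (0.3086 − 0.2085) / 0.04193 = 2.39 g/cm³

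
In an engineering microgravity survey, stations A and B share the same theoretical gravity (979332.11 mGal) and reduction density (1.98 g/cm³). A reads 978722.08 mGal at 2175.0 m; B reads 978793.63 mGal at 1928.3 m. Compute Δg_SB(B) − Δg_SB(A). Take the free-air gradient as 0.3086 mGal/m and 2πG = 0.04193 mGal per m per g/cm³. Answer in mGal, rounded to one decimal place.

15.9

Δg_SB(A) = 978722.08 − 979332.11 + 0.3086×2175.0 − 0.04193×1.98×2175.0 = -119.40 mGal
Δg_SB(B) = 978793.63 − 979332.11 + 0.3086×1928.3 − 0.04193×1.98×1928.3 = -103.50 mGal
Difference = -103.50 − (-119.40) = 15.90 mGal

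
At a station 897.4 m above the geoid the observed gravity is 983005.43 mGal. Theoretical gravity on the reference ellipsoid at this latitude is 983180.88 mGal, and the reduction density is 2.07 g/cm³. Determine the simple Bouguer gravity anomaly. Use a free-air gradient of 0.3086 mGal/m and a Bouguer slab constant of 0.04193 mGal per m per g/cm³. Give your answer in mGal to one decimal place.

Free-air correction = 0.3086 × 897.4 = 276.94 mGal
Free-air anomaly = 983005.43 − 983180.88 + (276.94) = 101.49 mGal
Bouguer slab correction = 0.04193 × 2.07 × 897.4 = 77.89 mGal
Simple Bouguer anomaly = 101.49 − (77.89) = 23.60 mGal

23.6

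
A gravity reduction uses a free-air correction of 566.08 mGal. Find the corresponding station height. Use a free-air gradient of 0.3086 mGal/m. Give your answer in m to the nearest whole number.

h = 566.08 / 0.3086 = 1834.35 m

1834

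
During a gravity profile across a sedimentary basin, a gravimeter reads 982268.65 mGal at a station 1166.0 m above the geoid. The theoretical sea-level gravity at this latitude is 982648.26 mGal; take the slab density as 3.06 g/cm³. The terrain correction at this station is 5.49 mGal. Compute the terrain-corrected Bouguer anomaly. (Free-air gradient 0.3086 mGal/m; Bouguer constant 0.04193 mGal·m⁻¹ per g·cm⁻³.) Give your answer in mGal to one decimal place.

-163.9

Free-air correction = 0.3086 × 1166.0 = 359.83 mGal
Free-air anomaly = 982268.65 − 982648.26 + (359.83) = -19.78 mGal
Bouguer slab correction = 0.04193 × 3.06 × 1166.0 = 149.60 mGal
Simple Bouguer anomaly = -19.78 − (149.60) = -169.38 mGal
Complete Bouguer anomaly = -169.38 + 5.49 = -163.89 mGal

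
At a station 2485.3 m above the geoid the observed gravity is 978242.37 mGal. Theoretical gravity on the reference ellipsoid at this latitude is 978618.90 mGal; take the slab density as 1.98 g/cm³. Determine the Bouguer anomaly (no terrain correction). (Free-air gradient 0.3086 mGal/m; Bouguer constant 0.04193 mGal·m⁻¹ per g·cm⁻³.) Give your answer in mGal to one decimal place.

184.1

Free-air correction = 0.3086 × 2485.3 = 766.96 mGal
Free-air anomaly = 978242.37 − 978618.90 + (766.96) = 390.43 mGal
Bouguer slab correction = 0.04193 × 1.98 × 2485.3 = 206.33 mGal
Simple Bouguer anomaly = 390.43 − (206.33) = 184.10 mGal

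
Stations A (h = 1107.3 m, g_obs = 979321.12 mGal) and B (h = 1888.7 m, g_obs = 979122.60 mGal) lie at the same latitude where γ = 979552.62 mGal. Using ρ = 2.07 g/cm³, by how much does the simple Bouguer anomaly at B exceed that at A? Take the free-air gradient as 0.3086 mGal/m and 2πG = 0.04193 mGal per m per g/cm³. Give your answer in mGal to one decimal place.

-25.2

Δg_SB(A) = 979321.12 − 979552.62 + 0.3086×1107.3 − 0.04193×2.07×1107.3 = 14.10 mGal
Δg_SB(B) = 979122.60 − 979552.62 + 0.3086×1888.7 − 0.04193×2.07×1888.7 = -11.10 mGal
Difference = -11.10 − (14.10) = -25.20 mGal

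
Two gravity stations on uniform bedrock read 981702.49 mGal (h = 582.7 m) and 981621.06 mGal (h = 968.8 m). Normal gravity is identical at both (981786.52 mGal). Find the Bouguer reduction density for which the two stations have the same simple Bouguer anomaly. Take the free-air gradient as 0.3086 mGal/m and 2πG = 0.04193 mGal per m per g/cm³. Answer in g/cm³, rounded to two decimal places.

Δg_obs = 981621.06 − 981702.49 = -81.43 mGal over Δh = 968.8 − 582.7 = 386.1 m
Equal Bouguer anomalies ⇒ Δg_obs + (0.3086 − 0.04193ρ)·Δh = 0
0.3086 − 0.04193ρ = −Δg_obs/Δh = 0.21090
ρ = (0.3086 − 0.21090) / 0.04193 = 2.33 g/cm³

2.33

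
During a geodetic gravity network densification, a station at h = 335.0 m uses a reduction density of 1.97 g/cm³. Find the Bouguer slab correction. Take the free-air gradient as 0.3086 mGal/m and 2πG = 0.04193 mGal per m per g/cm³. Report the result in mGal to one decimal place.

Bouguer slab correction = 0.04193 × 1.97 × 335.0 = 27.7 mGal

27.7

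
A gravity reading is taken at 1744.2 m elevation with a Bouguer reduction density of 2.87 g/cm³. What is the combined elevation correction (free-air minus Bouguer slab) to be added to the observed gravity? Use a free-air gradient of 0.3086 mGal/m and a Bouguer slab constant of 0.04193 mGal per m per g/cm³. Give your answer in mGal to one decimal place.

328.4

Combined gradient = 0.3086 − 0.04193 × 2.87 = 0.1882609 mGal/m
Combined elevation correction = 0.1882609 × 1744.2 = 328.4 mGal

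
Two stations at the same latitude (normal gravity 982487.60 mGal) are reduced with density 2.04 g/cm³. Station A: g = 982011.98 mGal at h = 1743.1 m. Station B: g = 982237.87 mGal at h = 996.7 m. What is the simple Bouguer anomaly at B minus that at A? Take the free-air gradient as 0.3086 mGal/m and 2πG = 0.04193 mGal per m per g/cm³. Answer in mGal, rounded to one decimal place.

Δg_SB(A) = 982011.98 − 982487.60 + 0.3086×1743.1 − 0.04193×2.04×1743.1 = -86.80 mGal
Δg_SB(B) = 982237.87 − 982487.60 + 0.3086×996.7 − 0.04193×2.04×996.7 = -27.40 mGal
Difference = -27.40 − (-86.80) = 59.40 mGal

59.4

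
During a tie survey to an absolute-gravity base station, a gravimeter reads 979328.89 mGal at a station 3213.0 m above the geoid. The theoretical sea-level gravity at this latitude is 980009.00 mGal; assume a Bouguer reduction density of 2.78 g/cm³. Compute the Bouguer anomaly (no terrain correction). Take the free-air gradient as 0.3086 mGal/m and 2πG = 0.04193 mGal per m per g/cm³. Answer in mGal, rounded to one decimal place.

Free-air correction = 0.3086 × 3213.0 = 991.53 mGal
Free-air anomaly = 979328.89 − 980009.00 + (991.53) = 311.42 mGal
Bouguer slab correction = 0.04193 × 2.78 × 3213.0 = 374.52 mGal
Simple Bouguer anomaly = 311.42 − (374.52) = -63.10 mGal

-63.1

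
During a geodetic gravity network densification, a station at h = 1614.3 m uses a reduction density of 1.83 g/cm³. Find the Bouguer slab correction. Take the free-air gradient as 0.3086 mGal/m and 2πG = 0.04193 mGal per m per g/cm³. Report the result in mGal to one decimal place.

Bouguer slab correction = 0.04193 × 1.83 × 1614.3 = 123.9 mGal

123.9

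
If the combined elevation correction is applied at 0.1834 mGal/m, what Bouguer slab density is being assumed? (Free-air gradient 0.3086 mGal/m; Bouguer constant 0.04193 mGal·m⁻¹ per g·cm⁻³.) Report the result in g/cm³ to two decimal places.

0.1834 = 0.3086 − 0.04193 × ρ
ρ = (0.3086 − 0.1834) / 0.04193 = 2.99 g/cm³

2.99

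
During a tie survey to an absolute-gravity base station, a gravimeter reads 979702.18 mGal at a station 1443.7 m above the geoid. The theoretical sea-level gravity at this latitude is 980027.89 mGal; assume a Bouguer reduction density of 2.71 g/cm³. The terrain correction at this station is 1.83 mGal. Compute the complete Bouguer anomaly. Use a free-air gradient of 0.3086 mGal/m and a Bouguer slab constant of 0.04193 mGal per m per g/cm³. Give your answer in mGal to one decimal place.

-42.4

Free-air correction = 0.3086 × 1443.7 = 445.53 mGal
Free-air anomaly = 979702.18 − 980027.89 + (445.53) = 119.82 mGal
Bouguer slab correction = 0.04193 × 2.71 × 1443.7 = 164.05 mGal
Simple Bouguer anomaly = 119.82 − (164.05) = -44.23 mGal
Complete Bouguer anomaly = -44.23 + 1.83 = -42.40 mGal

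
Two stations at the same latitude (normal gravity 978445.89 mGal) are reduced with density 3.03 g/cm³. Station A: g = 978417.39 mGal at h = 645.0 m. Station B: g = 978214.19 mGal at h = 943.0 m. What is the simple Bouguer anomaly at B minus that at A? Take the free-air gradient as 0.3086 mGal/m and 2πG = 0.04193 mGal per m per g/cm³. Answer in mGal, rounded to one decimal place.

Δg_SB(A) = 978417.39 − 978445.89 + 0.3086×645.0 − 0.04193×3.03×645.0 = 88.60 mGal
Δg_SB(B) = 978214.19 − 978445.89 + 0.3086×943.0 − 0.04193×3.03×943.0 = -60.50 mGal
Difference = -60.50 − (88.60) = -149.10 mGal

-149.1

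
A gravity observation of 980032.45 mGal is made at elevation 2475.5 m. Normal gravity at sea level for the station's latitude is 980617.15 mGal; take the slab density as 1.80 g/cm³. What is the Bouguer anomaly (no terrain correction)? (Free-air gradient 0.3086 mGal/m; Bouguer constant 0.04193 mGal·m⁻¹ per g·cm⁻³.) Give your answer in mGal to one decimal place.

-7.6

Free-air correction = 0.3086 × 2475.5 = 763.94 mGal
Free-air anomaly = 980032.45 − 980617.15 + (763.94) = 179.24 mGal
Bouguer slab correction = 0.04193 × 1.80 × 2475.5 = 186.84 mGal
Simple Bouguer anomaly = 179.24 − (186.84) = -7.60 mGal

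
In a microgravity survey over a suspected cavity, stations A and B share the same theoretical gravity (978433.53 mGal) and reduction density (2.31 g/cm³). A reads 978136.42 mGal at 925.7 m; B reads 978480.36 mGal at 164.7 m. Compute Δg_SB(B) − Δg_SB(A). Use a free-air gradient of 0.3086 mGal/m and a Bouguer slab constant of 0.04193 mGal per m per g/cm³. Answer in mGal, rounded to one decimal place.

182.8

Δg_SB(A) = 978136.42 − 978433.53 + 0.3086×925.7 − 0.04193×2.31×925.7 = -101.10 mGal
Δg_SB(B) = 978480.36 − 978433.53 + 0.3086×164.7 − 0.04193×2.31×164.7 = 81.70 mGal
Difference = 81.70 − (-101.10) = 182.80 mGal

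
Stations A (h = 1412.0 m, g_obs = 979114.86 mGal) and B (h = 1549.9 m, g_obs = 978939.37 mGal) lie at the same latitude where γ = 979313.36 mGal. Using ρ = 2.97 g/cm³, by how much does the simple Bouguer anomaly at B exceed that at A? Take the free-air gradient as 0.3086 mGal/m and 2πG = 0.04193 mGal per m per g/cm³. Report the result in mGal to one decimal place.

-150.1

Δg_SB(A) = 979114.86 − 979313.36 + 0.3086×1412.0 − 0.04193×2.97×1412.0 = 61.40 mGal
Δg_SB(B) = 978939.37 − 979313.36 + 0.3086×1549.9 − 0.04193×2.97×1549.9 = -88.70 mGal
Difference = -88.70 − (61.40) = -150.10 mGal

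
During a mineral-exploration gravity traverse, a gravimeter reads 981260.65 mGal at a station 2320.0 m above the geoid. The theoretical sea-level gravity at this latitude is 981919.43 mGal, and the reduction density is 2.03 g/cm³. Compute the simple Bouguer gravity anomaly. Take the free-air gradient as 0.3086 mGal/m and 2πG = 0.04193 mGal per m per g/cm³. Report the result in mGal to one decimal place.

Free-air correction = 0.3086 × 2320.0 = 715.95 mGal
Free-air anomaly = 981260.65 − 981919.43 + (715.95) = 57.17 mGal
Bouguer slab correction = 0.04193 × 2.03 × 2320.0 = 197.47 mGal
Simple Bouguer anomaly = 57.17 − (197.47) = -140.30 mGal

-140.3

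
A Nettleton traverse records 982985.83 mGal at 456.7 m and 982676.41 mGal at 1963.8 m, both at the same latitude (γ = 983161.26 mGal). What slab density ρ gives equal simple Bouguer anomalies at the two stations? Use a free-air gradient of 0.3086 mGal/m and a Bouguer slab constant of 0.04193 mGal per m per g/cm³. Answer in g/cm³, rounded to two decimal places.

2.46

Δg_obs = 982676.41 − 982985.83 = -309.42 mGal over Δh = 1963.8 − 456.7 = 1507.1 m
Equal Bouguer anomalies ⇒ Δg_obs + (0.3086 − 0.04193ρ)·Δh = 0
0.3086 − 0.04193ρ = −Δg_obs/Δh = 0.20531
ρ = (0.3086 − 0.20531) / 0.04193 = 2.46 g/cm³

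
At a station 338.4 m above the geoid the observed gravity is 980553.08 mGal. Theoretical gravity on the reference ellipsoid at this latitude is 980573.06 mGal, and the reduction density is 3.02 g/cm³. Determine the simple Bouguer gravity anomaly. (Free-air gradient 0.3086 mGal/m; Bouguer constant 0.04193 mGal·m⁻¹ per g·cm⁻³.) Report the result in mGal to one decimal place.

Free-air correction = 0.3086 × 338.4 = 104.43 mGal
Free-air anomaly = 980553.08 − 980573.06 + (104.43) = 84.45 mGal
Bouguer slab correction = 0.04193 × 3.02 × 338.4 = 42.85 mGal
Simple Bouguer anomaly = 84.45 − (42.85) = 41.60 mGal

41.6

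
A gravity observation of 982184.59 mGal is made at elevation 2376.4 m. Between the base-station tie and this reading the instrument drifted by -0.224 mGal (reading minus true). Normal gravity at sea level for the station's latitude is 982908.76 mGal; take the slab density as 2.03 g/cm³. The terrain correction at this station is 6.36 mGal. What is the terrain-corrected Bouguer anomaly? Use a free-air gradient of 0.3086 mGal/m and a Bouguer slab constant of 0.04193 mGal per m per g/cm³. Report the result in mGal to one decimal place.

Drift-corrected reading = 982184.59 − (-0.224) = 982184.814 mGal
Free-air correction = 0.3086 × 2376.4 = 733.36 mGal
Free-air anomaly = 982184.814 − 982908.76 + (733.36) = 9.414 mGal
Bouguer slab correction = 0.04193 × 2.03 × 2376.4 = 202.27 mGal
Simple Bouguer anomaly = 9.414 − (202.27) = -192.856 mGal
Complete Bouguer anomaly = -192.856 + 6.36 = -186.496 mGal

-186.5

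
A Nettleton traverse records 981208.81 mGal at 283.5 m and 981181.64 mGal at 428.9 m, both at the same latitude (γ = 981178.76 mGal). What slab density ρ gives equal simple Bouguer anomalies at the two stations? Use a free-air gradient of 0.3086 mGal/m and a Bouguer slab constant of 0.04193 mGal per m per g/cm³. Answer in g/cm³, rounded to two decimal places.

Δg_obs = 981181.64 − 981208.81 = -27.17 mGal over Δh = 428.9 − 283.5 = 145.4 m
Equal Bouguer anomalies ⇒ Δg_obs + (0.3086 − 0.04193ρ)·Δh = 0
0.3086 − 0.04193ρ = −Δg_obs/Δh = 0.18686
ρ = (0.3086 − 0.18686) / 0.04193 = 2.90 g/cm³

2.90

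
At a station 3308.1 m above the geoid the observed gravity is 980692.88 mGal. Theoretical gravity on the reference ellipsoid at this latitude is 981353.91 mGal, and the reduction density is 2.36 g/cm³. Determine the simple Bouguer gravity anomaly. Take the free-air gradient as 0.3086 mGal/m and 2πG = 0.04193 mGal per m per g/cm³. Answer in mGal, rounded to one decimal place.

32.5

Free-air correction = 0.3086 × 3308.1 = 1020.88 mGal
Free-air anomaly = 980692.88 − 981353.91 + (1020.88) = 359.85 mGal
Bouguer slab correction = 0.04193 × 2.36 × 3308.1 = 327.35 mGal
Simple Bouguer anomaly = 359.85 − (327.35) = 32.50 mGal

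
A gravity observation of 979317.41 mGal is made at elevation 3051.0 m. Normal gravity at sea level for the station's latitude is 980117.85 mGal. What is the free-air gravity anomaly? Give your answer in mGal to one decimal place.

141.1

Free-air correction = 0.3086 × 3051.0 = 941.54 mGal
Free-air anomaly = 979317.41 − 980117.85 + (941.54) = 141.10 mGal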